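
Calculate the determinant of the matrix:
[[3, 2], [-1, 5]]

For a 2×2 matrix [[a, b], [c, d]], det = ad - bc
det = (3)(5) - (2)(-1) = 15 - -2 = 17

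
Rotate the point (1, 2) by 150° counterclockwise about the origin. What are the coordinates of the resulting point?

Rotation matrix for 150°: [[cos 150°, -sin 150°], [sin 150°, cos 150°]] ≈ [[-0.866025, -0.500000], [0.500000, -0.866025]]
[[-0.866025, -0.500000], [0.500000, -0.866025]] × [1, 2]ᵀ ≈ [-1.8660, -1.2321]ᵀ
Result: (-1.8660, -1.2321)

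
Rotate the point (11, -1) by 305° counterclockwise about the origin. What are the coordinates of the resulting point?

Rotation matrix for 305°: [[cos 305°, -sin 305°], [sin 305°, cos 305°]] ≈ [[0.573576, 0.819152], [-0.819152, 0.573576]]
[[0.573576, 0.819152], [-0.819152, 0.573576]] × [11, -1]ᵀ ≈ [5.4902, -9.5842]ᵀ
Result: (5.4902, -9.5842)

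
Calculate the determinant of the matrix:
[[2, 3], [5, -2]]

For a 2×2 matrix [[a, b], [c, d]], det = ad - bc
det = (2)(-2) - (3)(5) = -4 - 15 = -19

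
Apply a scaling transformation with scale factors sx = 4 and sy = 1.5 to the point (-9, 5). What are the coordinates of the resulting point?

Scaling matrix:
[[4, 0], [0, 1.50]]
Result: (-9 × 4, 5 × 1.5) = (-36, 7.5)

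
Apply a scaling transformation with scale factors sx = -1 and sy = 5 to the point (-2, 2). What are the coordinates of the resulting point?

Scaling matrix:
[[-1, 0], [0, 5]]
Result: (-2 × -1, 2 × 5) = (2, 10)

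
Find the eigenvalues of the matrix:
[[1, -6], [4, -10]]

Characteristic equation: det(A - λI) = 0
λ² - (trace)λ + (det) = 0
trace = 1 + -10 = -9, det = (1)(-10) - (-6)(4) = 14
λ² - (-9)λ + (14) = 0
λ = (-9 ± √((-9)² - 4·(14))) / 2 = (-9 ± √25) / 2
Solving: λ = -7, -2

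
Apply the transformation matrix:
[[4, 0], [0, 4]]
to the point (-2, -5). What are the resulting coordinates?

Matrix multiplication:
[[4, 0], [0, 4]] × [-2, -5]ᵀ
= [(4)(-2) + (0)(-5), (0)(-2) + (4)(-5)]ᵀ
= [-8, -20]ᵀ
Result: (-8, -20)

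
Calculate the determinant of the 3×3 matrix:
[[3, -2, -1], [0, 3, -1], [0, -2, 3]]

Expansion along first row:
det = 3·det([[3,-1],[-2,3]]) - -2·det([[0,-1],[0,3]]) + -1·det([[0,3],[0,-2]])
    = 3·(3·3 - -1·-2) - -2·(0·3 - -1·0) + -1·(0·-2 - 3·0)
    = 3·7 - -2·0 + -1·0
    = 21 + 0 + 0 = 21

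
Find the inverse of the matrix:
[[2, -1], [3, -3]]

For [[a,b],[c,d]], inverse = (1/det)·[[d,-b],[-c,a]]
det = (2)(-3) - (-1)(3) = -6 - -3 = -3
Inverse = (1/-3)·[[-3, 1], [-3, 2]]
= [[1, -1/3], [1, -2/3]]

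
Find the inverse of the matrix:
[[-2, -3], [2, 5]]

For [[a,b],[c,d]], inverse = (1/det)·[[d,-b],[-c,a]]
det = (-2)(5) - (-3)(2) = -10 - -6 = -4
Inverse = (1/-4)·[[5, 3], [-2, -2]]
= [[-5/4, -3/4], [1/2, 1/2]]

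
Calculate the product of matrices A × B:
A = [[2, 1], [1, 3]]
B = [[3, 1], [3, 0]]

Matrix multiplication:
C[0][0] = 2×3 + 1×3 = 9
C[0][1] = 2×1 + 1×0 = 2
C[1][0] = 1×3 + 3×3 = 12
C[1][1] = 1×1 + 3×0 = 1
Result: [[9, 2], [12, 1]]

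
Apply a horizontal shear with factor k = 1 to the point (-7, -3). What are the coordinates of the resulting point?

Shear matrix for horizontal shear with factor k = 1:
[[1, 1], [0, 1]]
Result: (-7, -3) → (-10, -3)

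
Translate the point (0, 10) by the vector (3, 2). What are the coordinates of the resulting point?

Translation by (3, 2) (homogeneous matrix [[1, 0, 3], [0, 1, 2], [0, 0, 1]]):
x' = 0 + 3 = 3
y' = 10 + 2 = 12
Result: (3, 12)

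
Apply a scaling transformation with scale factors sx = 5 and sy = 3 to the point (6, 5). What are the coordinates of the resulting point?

Scaling matrix:
[[5, 0], [0, 3]]
Result: (6 × 5, 5 × 3) = (30, 15)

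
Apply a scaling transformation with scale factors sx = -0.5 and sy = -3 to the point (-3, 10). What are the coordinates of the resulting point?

Scaling matrix:
[[-0.50, 0], [0, -3]]
Result: (-3 × -0.5, 10 × -3) = (1.5, -30)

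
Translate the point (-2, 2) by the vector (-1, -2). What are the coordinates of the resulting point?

Translation by (-1, -2) (homogeneous matrix [[1, 0, -1], [0, 1, -2], [0, 0, 1]]):
x' = -2 + -1 = -3
y' = 2 + -2 = 0
Result: (-3, 0)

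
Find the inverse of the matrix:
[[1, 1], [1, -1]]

For [[a,b],[c,d]], inverse = (1/det)·[[d,-b],[-c,a]]
det = (1)(-1) - (1)(1) = -1 - 1 = -2
Inverse = (1/-2)·[[-1, -1], [-1, 1]]
= [[1/2, 1/2], [1/2, -1/2]]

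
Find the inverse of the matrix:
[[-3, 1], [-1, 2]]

For [[a,b],[c,d]], inverse = (1/det)·[[d,-b],[-c,a]]
det = (-3)(2) - (1)(-1) = -6 - -1 = -5
Inverse = (1/-5)·[[2, -1], [1, -3]]
= [[-2/5, 1/5], [-1/5, 3/5]]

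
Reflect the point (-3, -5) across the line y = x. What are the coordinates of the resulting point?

Reflection across line y = x: (-3, -5) → (-5, -3)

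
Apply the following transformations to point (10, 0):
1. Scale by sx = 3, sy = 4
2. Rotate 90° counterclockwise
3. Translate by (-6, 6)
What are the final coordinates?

Step 1: Scale → (30, 0)
Step 2: Rotate 90° → (0, 30)
Step 3: Translate → (-6, 36)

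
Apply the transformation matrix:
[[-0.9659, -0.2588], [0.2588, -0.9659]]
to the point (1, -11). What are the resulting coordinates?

Matrix multiplication:
[[-0.9659, -0.2588], [0.2588, -0.9659]] × [1, -11]ᵀ
= [(-0.9659)(1) + (-0.2588)(-11), (0.2588)(1) + (-0.9659)(-11)]ᵀ
= [1.8809, 10.8837]ᵀ
Result: (1.8809, 10.8837)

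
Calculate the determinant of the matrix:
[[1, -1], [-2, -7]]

For a 2×2 matrix [[a, b], [c, d]], det = ad - bc
det = (1)(-7) - (-1)(-2) = -7 - 2 = -9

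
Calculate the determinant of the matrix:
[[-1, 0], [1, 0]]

For a 2×2 matrix [[a, b], [c, d]], det = ad - bc
det = (-1)(0) - (0)(1) = 0 - 0 = 0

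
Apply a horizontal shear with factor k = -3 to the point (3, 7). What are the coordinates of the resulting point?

Shear matrix for horizontal shear with factor k = -3:
[[1, -3], [0, 1]]
Result: (3, 7) → (-18, 7)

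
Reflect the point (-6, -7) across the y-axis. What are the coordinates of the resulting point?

Reflection across y-axis: (-6, -7) → (6, -7)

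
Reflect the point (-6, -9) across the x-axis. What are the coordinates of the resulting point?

Reflection across x-axis: (-6, -9) → (-6, 9)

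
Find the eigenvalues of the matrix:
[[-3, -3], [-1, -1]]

Characteristic equation: det(A - λI) = 0
λ² - (trace)λ + (det) = 0
trace = -3 + -1 = -4, det = (-3)(-1) - (-3)(-1) = 0
λ² - (-4)λ + (0) = 0
λ = (-4 ± √((-4)² - 4·(0))) / 2 = (-4 ± √16) / 2
Solving: λ = -4, 0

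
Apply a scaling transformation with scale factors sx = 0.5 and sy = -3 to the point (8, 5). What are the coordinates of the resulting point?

Scaling matrix:
[[0.50, 0], [0, -3]]
Result: (8 × 0.5, 5 × -3) = (4, -15)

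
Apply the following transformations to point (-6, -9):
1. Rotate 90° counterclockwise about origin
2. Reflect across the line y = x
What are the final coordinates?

Step 1: Rotate 90° → (9, -6)
Step 2: Reflect across line y = x → (-6, 9)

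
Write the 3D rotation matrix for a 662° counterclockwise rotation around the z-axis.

Rotation matrix for counterclockwise 662° around z-axis:
cos(662°) = 0.5299, sin(662°) = -0.8480
Result: [[0.5299, 0.8480, 0], [-0.8480, 0.5299, 0], [0, 0, 1]]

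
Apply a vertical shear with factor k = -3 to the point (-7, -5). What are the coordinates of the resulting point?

Shear matrix for vertical shear with factor k = -3:
[[1, 0], [-3, 1]]
Result: (-7, -5) → (-7, 16)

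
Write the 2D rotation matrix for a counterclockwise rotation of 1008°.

Rotation matrix formula: [[cos θ, -sin θ], [sin θ, cos θ]]
For θ = 1008°:
cos(1008°) = 0.3090
sin(1008°) = -0.9511
Result: [[0.3090, 0.9511], [-0.9511, 0.3090]]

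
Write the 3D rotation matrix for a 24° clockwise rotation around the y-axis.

Rotation matrix for clockwise 24° around y-axis:
A clockwise rotation by 24° is a counterclockwise rotation by -24°.
cos(-24°) = 0.9135, sin(-24°) = -0.4067
Result: [[0.9135, 0, -0.4067], [0, 1, 0], [0.4067, 0, 0.9135]]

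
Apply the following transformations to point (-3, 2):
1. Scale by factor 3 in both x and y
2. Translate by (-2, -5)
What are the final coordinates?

Step 1: Scale (-3, 2) by 3 → (-9, 6)
Step 2: Translate by (-2, -5) → (-11, 1)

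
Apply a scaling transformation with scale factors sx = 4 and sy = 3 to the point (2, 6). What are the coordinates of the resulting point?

Scaling matrix:
[[4, 0], [0, 3]]
Result: (2 × 4, 6 × 3) = (8, 18)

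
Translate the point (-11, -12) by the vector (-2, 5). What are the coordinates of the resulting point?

Translation by (-2, 5) (homogeneous matrix [[1, 0, -2], [0, 1, 5], [0, 0, 1]]):
x' = -11 + -2 = -13
y' = -12 + 5 = -7
Result: (-13, -7)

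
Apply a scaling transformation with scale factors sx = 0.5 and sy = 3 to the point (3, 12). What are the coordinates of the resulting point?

Scaling matrix:
[[0.50, 0], [0, 3]]
Result: (3 × 0.5, 12 × 3) = (1.5, 36)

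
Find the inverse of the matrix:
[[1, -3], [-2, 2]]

For [[a,b],[c,d]], inverse = (1/det)·[[d,-b],[-c,a]]
det = (1)(2) - (-3)(-2) = 2 - 6 = -4
Inverse = (1/-4)·[[2, 3], [2, 1]]
= [[-1/2, -3/4], [-1/2, -1/4]]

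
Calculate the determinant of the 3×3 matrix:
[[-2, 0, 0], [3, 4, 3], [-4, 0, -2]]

Expansion along first row:
det = -2·det([[4,3],[0,-2]]) - 0·det([[3,3],[-4,-2]]) + 0·det([[3,4],[-4,0]])
    = -2·(4·-2 - 3·0) - 0·(3·-2 - 3·-4) + 0·(3·0 - 4·-4)
    = -2·-8 - 0·6 + 0·16
    = 16 + 0 + 0 = 16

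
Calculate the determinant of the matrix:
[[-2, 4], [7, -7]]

For a 2×2 matrix [[a, b], [c, d]], det = ad - bc
det = (-2)(-7) - (4)(7) = 14 - 28 = -14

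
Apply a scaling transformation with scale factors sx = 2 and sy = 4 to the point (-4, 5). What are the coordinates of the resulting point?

Scaling matrix:
[[2, 0], [0, 4]]
Result: (-4 × 2, 5 × 4) = (-8, 20)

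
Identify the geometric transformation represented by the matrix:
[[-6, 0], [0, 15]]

This matrix represents: non-uniform scaling by sx = -6, sy = 15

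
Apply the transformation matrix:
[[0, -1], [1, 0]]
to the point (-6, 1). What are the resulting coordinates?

Matrix multiplication:
[[0, -1], [1, 0]] × [-6, 1]ᵀ
= [(0)(-6) + (-1)(1), (1)(-6) + (0)(1)]ᵀ
= [-1, -6]ᵀ
Result: (-1, -6)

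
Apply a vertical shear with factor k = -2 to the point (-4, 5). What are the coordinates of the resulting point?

Shear matrix for vertical shear with factor k = -2:
[[1, 0], [-2, 1]]
Result: (-4, 5) → (-4, 13)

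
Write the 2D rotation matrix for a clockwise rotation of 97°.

Rotation matrix formula: [[cos θ, -sin θ], [sin θ, cos θ]]
A clockwise rotation by 97° is equivalent to a counterclockwise rotation by -97°.
For θ = -97°:
cos(-97°) = -0.1219
sin(-97°) = -0.9925
Result: [[-0.1219, 0.9925], [-0.9925, -0.1219]]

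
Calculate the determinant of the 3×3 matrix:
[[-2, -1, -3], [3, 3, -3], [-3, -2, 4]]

Expansion along first row:
det = -2·det([[3,-3],[-2,4]]) - -1·det([[3,-3],[-3,4]]) + -3·det([[3,3],[-3,-2]])
    = -2·(3·4 - -3·-2) - -1·(3·4 - -3·-3) + -3·(3·-2 - 3·-3)
    = -2·6 - -1·3 + -3·3
    = -12 + 3 + -9 = -18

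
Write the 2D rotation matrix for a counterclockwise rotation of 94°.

Rotation matrix formula: [[cos θ, -sin θ], [sin θ, cos θ]]
For θ = 94°:
cos(94°) = -0.0698
sin(94°) = 0.9976
Result: [[-0.0698, -0.9976], [0.9976, -0.0698]]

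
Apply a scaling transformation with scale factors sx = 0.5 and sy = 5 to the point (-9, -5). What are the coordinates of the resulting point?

Scaling matrix:
[[0.50, 0], [0, 5]]
Result: (-9 × 0.5, -5 × 5) = (-4.5, -25)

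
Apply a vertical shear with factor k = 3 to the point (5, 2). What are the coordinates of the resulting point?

Shear matrix for vertical shear with factor k = 3:
[[1, 0], [3, 1]]
Result: (5, 2) → (5, 17)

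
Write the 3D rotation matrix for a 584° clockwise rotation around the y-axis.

Rotation matrix for clockwise 584° around y-axis:
A clockwise rotation by 584° is a counterclockwise rotation by -584°.
cos(-584°) = -0.7193, sin(-584°) = 0.6947
Result: [[-0.7193, 0, 0.6947], [0, 1, 0], [-0.6947, 0, -0.7193]]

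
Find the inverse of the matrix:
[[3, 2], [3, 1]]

For [[a,b],[c,d]], inverse = (1/det)·[[d,-b],[-c,a]]
det = (3)(1) - (2)(3) = 3 - 6 = -3
Inverse = (1/-3)·[[1, -2], [-3, 3]]
= [[-1/3, 2/3], [1, -1]]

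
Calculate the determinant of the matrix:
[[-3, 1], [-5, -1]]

For a 2×2 matrix [[a, b], [c, d]], det = ad - bc
det = (-3)(-1) - (1)(-5) = 3 - -5 = 8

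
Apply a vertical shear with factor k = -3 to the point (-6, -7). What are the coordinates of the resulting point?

Shear matrix for vertical shear with factor k = -3:
[[1, 0], [-3, 1]]
Result: (-6, -7) → (-6, 11)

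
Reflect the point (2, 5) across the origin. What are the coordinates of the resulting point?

Reflection across origin: (2, 5) → (-2, -5)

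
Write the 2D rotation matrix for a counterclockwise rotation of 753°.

Rotation matrix formula: [[cos θ, -sin θ], [sin θ, cos θ]]
For θ = 753°:
cos(753°) = 0.8387
sin(753°) = 0.5446
Result: [[0.8387, -0.5446], [0.5446, 0.8387]]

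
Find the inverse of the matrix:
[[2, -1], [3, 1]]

For [[a,b],[c,d]], inverse = (1/det)·[[d,-b],[-c,a]]
det = (2)(1) - (-1)(3) = 2 - -3 = 5
Inverse = (1/5)·[[1, 1], [-3, 2]]
= [[1/5, 1/5], [-3/5, 2/5]]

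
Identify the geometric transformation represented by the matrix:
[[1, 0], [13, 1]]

This matrix represents: vertical shear with factor 13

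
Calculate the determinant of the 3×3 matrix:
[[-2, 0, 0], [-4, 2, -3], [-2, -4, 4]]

Expansion along first row:
det = -2·det([[2,-3],[-4,4]]) - 0·det([[-4,-3],[-2,4]]) + 0·det([[-4,2],[-2,-4]])
    = -2·(2·4 - -3·-4) - 0·(-4·4 - -3·-2) + 0·(-4·-4 - 2·-2)
    = -2·-4 - 0·-22 + 0·20
    = 8 + 0 + 0 = 8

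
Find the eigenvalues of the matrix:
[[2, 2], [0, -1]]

Characteristic equation: det(A - λI) = 0
λ² - (trace)λ + (det) = 0
trace = 2 + -1 = 1, det = (2)(-1) - (2)(0) = -2
λ² - (1)λ + (-2) = 0
λ = (1 ± √((1)² - 4·(-2))) / 2 = (1 ± √9) / 2
Solving: λ = -1, 2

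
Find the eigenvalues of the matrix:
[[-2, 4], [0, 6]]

Characteristic equation: det(A - λI) = 0
λ² - (trace)λ + (det) = 0
trace = -2 + 6 = 4, det = (-2)(6) - (4)(0) = -12
λ² - (4)λ + (-12) = 0
λ = (4 ± √((4)² - 4·(-12))) / 2 = (4 ± √64) / 2
Solving: λ = -2, 6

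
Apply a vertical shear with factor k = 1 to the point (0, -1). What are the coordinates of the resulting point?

Shear matrix for vertical shear with factor k = 1:
[[1, 0], [1, 1]]
Result: (0, -1) → (0, -1)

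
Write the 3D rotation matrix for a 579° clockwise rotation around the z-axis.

Rotation matrix for clockwise 579° around z-axis:
A clockwise rotation by 579° is a counterclockwise rotation by -579°.
cos(-579°) = -0.7771, sin(-579°) = 0.6293
Result: [[-0.7771, -0.6293, 0], [0.6293, -0.7771, 0], [0, 0, 1]]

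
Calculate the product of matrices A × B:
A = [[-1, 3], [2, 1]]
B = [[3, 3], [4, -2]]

Matrix multiplication:
C[0][0] = -1×3 + 3×4 = 9
C[0][1] = -1×3 + 3×-2 = -9
C[1][0] = 2×3 + 1×4 = 10
C[1][1] = 2×3 + 1×-2 = 4
Result: [[9, -9], [10, 4]]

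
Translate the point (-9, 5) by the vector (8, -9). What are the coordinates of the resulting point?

Translation by (8, -9) (homogeneous matrix [[1, 0, 8], [0, 1, -9], [0, 0, 1]]):
x' = -9 + 8 = -1
y' = 5 + -9 = -4
Result: (-1, -4)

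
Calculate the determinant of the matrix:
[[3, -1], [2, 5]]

For a 2×2 matrix [[a, b], [c, d]], det = ad - bc
det = (3)(5) - (-1)(2) = 15 - -2 = 17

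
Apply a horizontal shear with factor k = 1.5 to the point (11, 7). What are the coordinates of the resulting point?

Shear matrix for horizontal shear with factor k = 1.5:
[[1, 1.50], [0, 1]]
Result: (11, 7) → (21.5, 7)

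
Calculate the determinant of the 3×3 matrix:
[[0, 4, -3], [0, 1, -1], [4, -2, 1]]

Expansion along first row:
det = 0·det([[1,-1],[-2,1]]) - 4·det([[0,-1],[4,1]]) + -3·det([[0,1],[4,-2]])
    = 0·(1·1 - -1·-2) - 4·(0·1 - -1·4) + -3·(0·-2 - 1·4)
    = 0·-1 - 4·4 + -3·-4
    = 0 + -16 + 12 = -4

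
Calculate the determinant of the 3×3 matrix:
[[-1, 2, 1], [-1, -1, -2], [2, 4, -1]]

Expansion along first row:
det = -1·det([[-1,-2],[4,-1]]) - 2·det([[-1,-2],[2,-1]]) + 1·det([[-1,-1],[2,4]])
    = -1·(-1·-1 - -2·4) - 2·(-1·-1 - -2·2) + 1·(-1·4 - -1·2)
    = -1·9 - 2·5 + 1·-2
    = -9 + -10 + -2 = -21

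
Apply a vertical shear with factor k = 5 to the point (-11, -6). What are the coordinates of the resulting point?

Shear matrix for vertical shear with factor k = 5:
[[1, 0], [5, 1]]
Result: (-11, -6) → (-11, -61)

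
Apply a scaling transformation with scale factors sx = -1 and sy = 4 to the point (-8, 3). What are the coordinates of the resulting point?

Scaling matrix:
[[-1, 0], [0, 4]]
Result: (-8 × -1, 3 × 4) = (8, 12)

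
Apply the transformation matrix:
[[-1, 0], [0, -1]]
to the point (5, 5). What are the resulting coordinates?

Matrix multiplication:
[[-1, 0], [0, -1]] × [5, 5]ᵀ
= [(-1)(5) + (0)(5), (0)(5) + (-1)(5)]ᵀ
= [-5, -5]ᵀ
Result: (-5, -5)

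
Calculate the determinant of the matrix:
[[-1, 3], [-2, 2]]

For a 2×2 matrix [[a, b], [c, d]], det = ad - bc
det = (-1)(2) - (3)(-2) = -2 - -6 = 4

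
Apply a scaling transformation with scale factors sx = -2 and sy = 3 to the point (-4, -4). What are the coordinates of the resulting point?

Scaling matrix:
[[-2, 0], [0, 3]]
Result: (-4 × -2, -4 × 3) = (8, -12)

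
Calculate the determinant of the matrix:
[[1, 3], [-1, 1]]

For a 2×2 matrix [[a, b], [c, d]], det = ad - bc
det = (1)(1) - (3)(-1) = 1 - -3 = 4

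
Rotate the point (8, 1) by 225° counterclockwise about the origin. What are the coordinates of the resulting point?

Rotation matrix for 225°: [[cos 225°, -sin 225°], [sin 225°, cos 225°]] ≈ [[-0.707107, 0.707107], [-0.707107, -0.707107]]
[[-0.707107, 0.707107], [-0.707107, -0.707107]] × [8, 1]ᵀ ≈ [-4.9497, -6.3640]ᵀ
Result: (-4.9497, -6.3640)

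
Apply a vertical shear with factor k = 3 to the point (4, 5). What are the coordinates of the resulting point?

Shear matrix for vertical shear with factor k = 3:
[[1, 0], [3, 1]]
Result: (4, 5) → (4, 17)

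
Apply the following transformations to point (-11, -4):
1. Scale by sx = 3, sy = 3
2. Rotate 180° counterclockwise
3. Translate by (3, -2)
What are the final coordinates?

Step 1: Scale → (-33, -12)
Step 2: Rotate 180° → (33, 12)
Step 3: Translate → (36, 10)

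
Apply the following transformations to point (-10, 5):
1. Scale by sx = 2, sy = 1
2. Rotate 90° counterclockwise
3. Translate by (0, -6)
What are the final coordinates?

Step 1: Scale → (-20, 5)
Step 2: Rotate 90° → (-5, -20)
Step 3: Translate → (-5, -26)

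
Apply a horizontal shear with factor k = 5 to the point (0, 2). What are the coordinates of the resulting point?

Shear matrix for horizontal shear with factor k = 5:
[[1, 5], [0, 1]]
Result: (0, 2) → (10, 2)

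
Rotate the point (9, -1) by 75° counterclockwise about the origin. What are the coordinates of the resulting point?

Rotation matrix for 75°: [[cos 75°, -sin 75°], [sin 75°, cos 75°]] ≈ [[0.258819, -0.965926], [0.965926, 0.258819]]
[[0.258819, -0.965926], [0.965926, 0.258819]] × [9, -1]ᵀ ≈ [3.2953, 8.4345]ᵀ
Result: (3.2953, 8.4345)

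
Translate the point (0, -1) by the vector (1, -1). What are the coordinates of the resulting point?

Translation by (1, -1) (homogeneous matrix [[1, 0, 1], [0, 1, -1], [0, 0, 1]]):
x' = 0 + 1 = 1
y' = -1 + -1 = -2
Result: (1, -2)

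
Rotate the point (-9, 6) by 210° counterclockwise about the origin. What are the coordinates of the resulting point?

Rotation matrix for 210°: [[cos 210°, -sin 210°], [sin 210°, cos 210°]] ≈ [[-0.866025, 0.500000], [-0.500000, -0.866025]]
[[-0.866025, 0.500000], [-0.500000, -0.866025]] × [-9, 6]ᵀ ≈ [10.7942, -0.6962]ᵀ
Result: (10.7942, -0.6962)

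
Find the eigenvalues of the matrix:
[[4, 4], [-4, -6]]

Characteristic equation: det(A - λI) = 0
λ² - (trace)λ + (det) = 0
trace = 4 + -6 = -2, det = (4)(-6) - (4)(-4) = -8
λ² - (-2)λ + (-8) = 0
λ = (-2 ± √((-2)² - 4·(-8))) / 2 = (-2 ± √36) / 2
Solving: λ = -4, 2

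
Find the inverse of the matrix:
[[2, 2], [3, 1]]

For [[a,b],[c,d]], inverse = (1/det)·[[d,-b],[-c,a]]
det = (2)(1) - (2)(3) = 2 - 6 = -4
Inverse = (1/-4)·[[1, -2], [-3, 2]]
= [[-1/4, 1/2], [3/4, -1/2]]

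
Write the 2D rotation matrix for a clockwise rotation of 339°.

Rotation matrix formula: [[cos θ, -sin θ], [sin θ, cos θ]]
A clockwise rotation by 339° is equivalent to a counterclockwise rotation by -339°.
For θ = -339°:
cos(-339°) = 0.9336
sin(-339°) = 0.3584
Result: [[0.9336, -0.3584], [0.3584, 0.9336]]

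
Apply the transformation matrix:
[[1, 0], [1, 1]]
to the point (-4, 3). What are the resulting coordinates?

Matrix multiplication:
[[1, 0], [1, 1]] × [-4, 3]ᵀ
= [(1)(-4) + (0)(3), (1)(-4) + (1)(3)]ᵀ
= [-4, -1]ᵀ
Result: (-4, -1)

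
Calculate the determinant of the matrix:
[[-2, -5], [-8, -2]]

For a 2×2 matrix [[a, b], [c, d]], det = ad - bc
det = (-2)(-2) - (-5)(-8) = 4 - 40 = -36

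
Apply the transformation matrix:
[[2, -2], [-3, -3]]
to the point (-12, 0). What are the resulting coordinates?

Matrix multiplication:
[[2, -2], [-3, -3]] × [-12, 0]ᵀ
= [(2)(-12) + (-2)(0), (-3)(-12) + (-3)(0)]ᵀ
= [-24, 36]ᵀ
Result: (-24, 36)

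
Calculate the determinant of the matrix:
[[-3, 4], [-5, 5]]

For a 2×2 matrix [[a, b], [c, d]], det = ad - bc
det = (-3)(5) - (4)(-5) = -15 - -20 = 5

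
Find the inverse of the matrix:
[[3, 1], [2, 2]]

For [[a,b],[c,d]], inverse = (1/det)·[[d,-b],[-c,a]]
det = (3)(2) - (1)(2) = 6 - 2 = 4
Inverse = (1/4)·[[2, -1], [-2, 3]]
= [[1/2, -1/4], [-1/2, 3/4]]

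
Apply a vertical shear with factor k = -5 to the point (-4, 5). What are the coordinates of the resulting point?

Shear matrix for vertical shear with factor k = -5:
[[1, 0], [-5, 1]]
Result: (-4, 5) → (-4, 25)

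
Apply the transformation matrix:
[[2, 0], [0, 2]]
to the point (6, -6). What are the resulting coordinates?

Matrix multiplication:
[[2, 0], [0, 2]] × [6, -6]ᵀ
= [(2)(6) + (0)(-6), (0)(6) + (2)(-6)]ᵀ
= [12, -12]ᵀ
Result: (12, -12)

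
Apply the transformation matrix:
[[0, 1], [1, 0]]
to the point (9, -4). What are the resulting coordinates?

Matrix multiplication:
[[0, 1], [1, 0]] × [9, -4]ᵀ
= [(0)(9) + (1)(-4), (1)(9) + (0)(-4)]ᵀ
= [-4, 9]ᵀ
Result: (-4, 9)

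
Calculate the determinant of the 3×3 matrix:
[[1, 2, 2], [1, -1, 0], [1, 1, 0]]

Expansion along first row:
det = 1·det([[-1,0],[1,0]]) - 2·det([[1,0],[1,0]]) + 2·det([[1,-1],[1,1]])
    = 1·(-1·0 - 0·1) - 2·(1·0 - 0·1) + 2·(1·1 - -1·1)
    = 1·0 - 2·0 + 2·2
    = 0 + 0 + 4 = 4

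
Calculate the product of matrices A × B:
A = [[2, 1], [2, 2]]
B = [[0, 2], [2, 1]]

Matrix multiplication:
C[0][0] = 2×0 + 1×2 = 2
C[0][1] = 2×2 + 1×1 = 5
C[1][0] = 2×0 + 2×2 = 4
C[1][1] = 2×2 + 2×1 = 6
Result: [[2, 5], [4, 6]]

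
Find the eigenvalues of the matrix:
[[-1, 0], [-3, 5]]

Characteristic equation: det(A - λI) = 0
λ² - (trace)λ + (det) = 0
trace = -1 + 5 = 4, det = (-1)(5) - (0)(-3) = -5
λ² - (4)λ + (-5) = 0
λ = (4 ± √((4)² - 4·(-5))) / 2 = (4 ± √36) / 2
Solving: λ = -1, 5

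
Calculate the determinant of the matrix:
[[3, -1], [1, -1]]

For a 2×2 matrix [[a, b], [c, d]], det = ad - bc
det = (3)(-1) - (-1)(1) = -3 - -1 = -2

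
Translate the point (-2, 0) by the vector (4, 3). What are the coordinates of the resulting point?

Translation by (4, 3) (homogeneous matrix [[1, 0, 4], [0, 1, 3], [0, 0, 1]]):
x' = -2 + 4 = 2
y' = 0 + 3 = 3
Result: (2, 3)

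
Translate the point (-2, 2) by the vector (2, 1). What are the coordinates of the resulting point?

Translation by (2, 1) (homogeneous matrix [[1, 0, 2], [0, 1, 1], [0, 0, 1]]):
x' = -2 + 2 = 0
y' = 2 + 1 = 3
Result: (0, 3)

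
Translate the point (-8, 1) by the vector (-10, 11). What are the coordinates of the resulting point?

Translation by (-10, 11) (homogeneous matrix [[1, 0, -10], [0, 1, 11], [0, 0, 1]]):
x' = -8 + -10 = -18
y' = 1 + 11 = 12
Result: (-18, 12)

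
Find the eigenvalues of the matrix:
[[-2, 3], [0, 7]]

Characteristic equation: det(A - λI) = 0
λ² - (trace)λ + (det) = 0
trace = -2 + 7 = 5, det = (-2)(7) - (3)(0) = -14
λ² - (5)λ + (-14) = 0
λ = (5 ± √((5)² - 4·(-14))) / 2 = (5 ± √81) / 2
Solving: λ = -2, 7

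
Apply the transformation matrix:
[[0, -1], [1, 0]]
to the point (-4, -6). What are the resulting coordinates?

Matrix multiplication:
[[0, -1], [1, 0]] × [-4, -6]ᵀ
= [(0)(-4) + (-1)(-6), (1)(-4) + (0)(-6)]ᵀ
= [6, -4]ᵀ
Result: (6, -4)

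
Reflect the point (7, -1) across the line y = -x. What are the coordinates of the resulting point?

Reflection across line y = -x: (7, -1) → (1, -7)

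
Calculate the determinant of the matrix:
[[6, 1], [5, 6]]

For a 2×2 matrix [[a, b], [c, d]], det = ad - bc
det = (6)(6) - (1)(5) = 36 - 5 = 31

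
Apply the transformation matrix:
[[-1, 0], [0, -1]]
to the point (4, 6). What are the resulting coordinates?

Matrix multiplication:
[[-1, 0], [0, -1]] × [4, 6]ᵀ
= [(-1)(4) + (0)(6), (0)(4) + (-1)(6)]ᵀ
= [-4, -6]ᵀ
Result: (-4, -6)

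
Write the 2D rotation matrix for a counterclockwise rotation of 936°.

Rotation matrix formula: [[cos θ, -sin θ], [sin θ, cos θ]]
For θ = 936°:
cos(936°) = -0.8090
sin(936°) = -0.5878
Result: [[-0.8090, 0.5878], [-0.5878, -0.8090]]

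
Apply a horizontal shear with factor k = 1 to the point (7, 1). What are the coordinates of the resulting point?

Shear matrix for horizontal shear with factor k = 1:
[[1, 1], [0, 1]]
Result: (7, 1) → (8, 1)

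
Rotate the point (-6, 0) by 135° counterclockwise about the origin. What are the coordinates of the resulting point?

Rotation matrix for 135°: [[cos 135°, -sin 135°], [sin 135°, cos 135°]] ≈ [[-0.707107, -0.707107], [0.707107, -0.707107]]
[[-0.707107, -0.707107], [0.707107, -0.707107]] × [-6, 0]ᵀ ≈ [4.2426, -4.2426]ᵀ
Result: (4.2426, -4.2426)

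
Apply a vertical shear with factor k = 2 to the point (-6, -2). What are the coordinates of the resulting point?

Shear matrix for vertical shear with factor k = 2:
[[1, 0], [2, 1]]
Result: (-6, -2) → (-6, -14)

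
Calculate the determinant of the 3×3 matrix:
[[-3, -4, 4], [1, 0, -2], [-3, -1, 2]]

Expansion along first row:
det = -3·det([[0,-2],[-1,2]]) - -4·det([[1,-2],[-3,2]]) + 4·det([[1,0],[-3,-1]])
    = -3·(0·2 - -2·-1) - -4·(1·2 - -2·-3) + 4·(1·-1 - 0·-3)
    = -3·-2 - -4·-4 + 4·-1
    = 6 + -16 + -4 = -14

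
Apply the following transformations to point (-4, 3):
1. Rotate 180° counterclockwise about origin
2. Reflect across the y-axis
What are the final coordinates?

Step 1: Rotate 180° → (4, -3)
Step 2: Reflect across y-axis → (-4, -3)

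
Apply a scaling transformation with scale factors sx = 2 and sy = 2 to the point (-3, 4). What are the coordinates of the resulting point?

Scaling matrix:
[[2, 0], [0, 2]]
Result: (-3 × 2, 4 × 2) = (-6, 8)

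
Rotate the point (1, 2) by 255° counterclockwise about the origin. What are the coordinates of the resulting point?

Rotation matrix for 255°: [[cos 255°, -sin 255°], [sin 255°, cos 255°]] ≈ [[-0.258819, 0.965926], [-0.965926, -0.258819]]
[[-0.258819, 0.965926], [-0.965926, -0.258819]] × [1, 2]ᵀ ≈ [1.6730, -1.4836]ᵀ
Result: (1.6730, -1.4836)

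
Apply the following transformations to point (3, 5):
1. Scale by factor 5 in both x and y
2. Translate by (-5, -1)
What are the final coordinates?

Step 1: Scale (3, 5) by 5 → (15, 25)
Step 2: Translate by (-5, -1) → (10, 24)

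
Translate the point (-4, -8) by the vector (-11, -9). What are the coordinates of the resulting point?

Translation by (-11, -9) (homogeneous matrix [[1, 0, -11], [0, 1, -9], [0, 0, 1]]):
x' = -4 + -11 = -15
y' = -8 + -9 = -17
Result: (-15, -17)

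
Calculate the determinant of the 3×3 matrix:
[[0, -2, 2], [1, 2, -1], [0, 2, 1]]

Expansion along first row:
det = 0·det([[2,-1],[2,1]]) - -2·det([[1,-1],[0,1]]) + 2·det([[1,2],[0,2]])
    = 0·(2·1 - -1·2) - -2·(1·1 - -1·0) + 2·(1·2 - 2·0)
    = 0·4 - -2·1 + 2·2
    = 0 + 2 + 4 = 6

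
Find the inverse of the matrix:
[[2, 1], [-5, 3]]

For [[a,b],[c,d]], inverse = (1/det)·[[d,-b],[-c,a]]
det = (2)(3) - (1)(-5) = 6 - -5 = 11
Inverse = (1/11)·[[3, -1], [5, 2]]
= [[3/11, -1/11], [5/11, 2/11]]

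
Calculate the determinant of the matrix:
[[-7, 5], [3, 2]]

For a 2×2 matrix [[a, b], [c, d]], det = ad - bc
det = (-7)(2) - (5)(3) = -14 - 15 = -29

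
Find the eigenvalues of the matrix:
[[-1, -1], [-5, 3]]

Characteristic equation: det(A - λI) = 0
λ² - (trace)λ + (det) = 0
trace = -1 + 3 = 2, det = (-1)(3) - (-1)(-5) = -8
λ² - (2)λ + (-8) = 0
λ = (2 ± √((2)² - 4·(-8))) / 2 = (2 ± √36) / 2
Solving: λ = -2, 4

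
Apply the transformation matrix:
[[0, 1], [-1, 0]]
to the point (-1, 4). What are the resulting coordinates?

Matrix multiplication:
[[0, 1], [-1, 0]] × [-1, 4]ᵀ
= [(0)(-1) + (1)(4), (-1)(-1) + (0)(4)]ᵀ
= [4, 1]ᵀ
Result: (4, 1)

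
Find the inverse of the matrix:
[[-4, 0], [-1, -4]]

For [[a,b],[c,d]], inverse = (1/det)·[[d,-b],[-c,a]]
det = (-4)(-4) - (0)(-1) = 16 - 0 = 16
Inverse = (1/16)·[[-4, 0], [1, -4]]
= [[-1/4, 0], [1/16, -1/4]]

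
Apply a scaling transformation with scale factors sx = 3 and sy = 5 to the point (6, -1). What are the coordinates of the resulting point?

Scaling matrix:
[[3, 0], [0, 5]]
Result: (6 × 3, -1 × 5) = (18, -5)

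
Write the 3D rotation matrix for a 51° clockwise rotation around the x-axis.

Rotation matrix for clockwise 51° around x-axis:
A clockwise rotation by 51° is a counterclockwise rotation by -51°.
cos(-51°) = 0.6293, sin(-51°) = -0.7771
Result: [[1, 0, 0], [0, 0.6293, 0.7771], [0, -0.7771, 0.6293]]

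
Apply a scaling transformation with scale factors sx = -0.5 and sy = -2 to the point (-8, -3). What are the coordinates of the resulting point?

Scaling matrix:
[[-0.50, 0], [0, -2]]
Result: (-8 × -0.5, -3 × -2) = (4, 6)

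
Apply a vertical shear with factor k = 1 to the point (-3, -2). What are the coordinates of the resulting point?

Shear matrix for vertical shear with factor k = 1:
[[1, 0], [1, 1]]
Result: (-3, -2) → (-3, -5)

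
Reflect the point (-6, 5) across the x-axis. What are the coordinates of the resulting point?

Reflection across x-axis: (-6, 5) → (-6, -5)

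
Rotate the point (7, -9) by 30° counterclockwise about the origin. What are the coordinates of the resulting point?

Rotation matrix for 30°: [[cos 30°, -sin 30°], [sin 30°, cos 30°]] ≈ [[0.866025, -0.500000], [0.500000, 0.866025]]
[[0.866025, -0.500000], [0.500000, 0.866025]] × [7, -9]ᵀ ≈ [10.5622, -4.2942]ᵀ
Result: (10.5622, -4.2942)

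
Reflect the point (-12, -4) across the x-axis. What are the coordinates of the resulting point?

Reflection across x-axis: (-12, -4) → (-12, 4)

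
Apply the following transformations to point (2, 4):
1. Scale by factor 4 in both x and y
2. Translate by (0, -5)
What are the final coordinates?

Step 1: Scale (2, 4) by 4 → (8, 16)
Step 2: Translate by (0, -5) → (8, 11)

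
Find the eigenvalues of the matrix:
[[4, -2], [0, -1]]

Characteristic equation: det(A - λI) = 0
λ² - (trace)λ + (det) = 0
trace = 4 + -1 = 3, det = (4)(-1) - (-2)(0) = -4
λ² - (3)λ + (-4) = 0
λ = (3 ± √((3)² - 4·(-4))) / 2 = (3 ± √25) / 2
Solving: λ = -1, 4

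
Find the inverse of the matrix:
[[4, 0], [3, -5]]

For [[a,b],[c,d]], inverse = (1/det)·[[d,-b],[-c,a]]
det = (4)(-5) - (0)(3) = -20 - 0 = -20
Inverse = (1/-20)·[[-5, 0], [-3, 4]]
= [[1/4, 0], [3/20, -1/5]]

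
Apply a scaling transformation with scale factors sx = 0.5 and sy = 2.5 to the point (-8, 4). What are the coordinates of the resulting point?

Scaling matrix:
[[0.50, 0], [0, 2.50]]
Result: (-8 × 0.5, 4 × 2.5) = (-4, 10)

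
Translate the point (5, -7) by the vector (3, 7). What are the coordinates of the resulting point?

Translation by (3, 7) (homogeneous matrix [[1, 0, 3], [0, 1, 7], [0, 0, 1]]):
x' = 5 + 3 = 8
y' = -7 + 7 = 0
Result: (8, 0)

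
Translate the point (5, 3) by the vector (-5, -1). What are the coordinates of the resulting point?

Translation by (-5, -1) (homogeneous matrix [[1, 0, -5], [0, 1, -1], [0, 0, 1]]):
x' = 5 + -5 = 0
y' = 3 + -1 = 2
Result: (0, 2)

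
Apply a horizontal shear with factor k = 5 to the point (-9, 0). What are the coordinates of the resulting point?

Shear matrix for horizontal shear with factor k = 5:
[[1, 5], [0, 1]]
Result: (-9, 0) → (-9, 0)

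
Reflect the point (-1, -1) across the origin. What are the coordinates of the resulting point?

Reflection across origin: (-1, -1) → (1, 1)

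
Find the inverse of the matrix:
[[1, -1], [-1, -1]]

For [[a,b],[c,d]], inverse = (1/det)·[[d,-b],[-c,a]]
det = (1)(-1) - (-1)(-1) = -1 - 1 = -2
Inverse = (1/-2)·[[-1, 1], [1, 1]]
= [[1/2, -1/2], [-1/2, -1/2]]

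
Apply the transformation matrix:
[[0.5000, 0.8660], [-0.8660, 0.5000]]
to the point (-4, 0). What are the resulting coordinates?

Matrix multiplication:
[[0.5000, 0.8660], [-0.8660, 0.5000]] × [-4, 0]ᵀ
= [(0.5000)(-4) + (0.8660)(0), (-0.8660)(-4) + (0.5000)(0)]ᵀ
= [-2, 3.4640]ᵀ
Result: (-2, 3.4640)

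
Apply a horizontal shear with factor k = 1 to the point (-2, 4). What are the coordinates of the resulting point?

Shear matrix for horizontal shear with factor k = 1:
[[1, 1], [0, 1]]
Result: (-2, 4) → (2, 4)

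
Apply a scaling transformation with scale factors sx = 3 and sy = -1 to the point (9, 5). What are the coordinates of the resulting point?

Scaling matrix:
[[3, 0], [0, -1]]
Result: (9 × 3, 5 × -1) = (27, -5)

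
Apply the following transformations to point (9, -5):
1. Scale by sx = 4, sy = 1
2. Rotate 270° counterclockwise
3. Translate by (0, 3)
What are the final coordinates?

Step 1: Scale → (36, -5)
Step 2: Rotate 270° → (-5, -36)
Step 3: Translate → (-5, -33)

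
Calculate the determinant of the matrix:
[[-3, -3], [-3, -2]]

For a 2×2 matrix [[a, b], [c, d]], det = ad - bc
det = (-3)(-2) - (-3)(-3) = 6 - 9 = -3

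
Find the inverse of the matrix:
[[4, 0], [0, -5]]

For [[a,b],[c,d]], inverse = (1/det)·[[d,-b],[-c,a]]
det = (4)(-5) - (0)(0) = -20 - 0 = -20
Inverse = (1/-20)·[[-5, 0], [0, 4]]
= [[1/4, 0], [0, -1/5]]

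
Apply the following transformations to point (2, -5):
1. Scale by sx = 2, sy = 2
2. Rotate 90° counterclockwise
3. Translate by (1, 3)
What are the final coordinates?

Step 1: Scale → (4, -10)
Step 2: Rotate 90° → (10, 4)
Step 3: Translate → (11, 7)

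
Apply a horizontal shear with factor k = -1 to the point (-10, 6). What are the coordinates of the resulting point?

Shear matrix for horizontal shear with factor k = -1:
[[1, -1], [0, 1]]
Result: (-10, 6) → (-16, 6)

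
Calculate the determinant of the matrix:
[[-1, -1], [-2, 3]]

For a 2×2 matrix [[a, b], [c, d]], det = ad - bc
det = (-1)(3) - (-1)(-2) = -3 - 2 = -5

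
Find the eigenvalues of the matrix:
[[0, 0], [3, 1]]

Characteristic equation: det(A - λI) = 0
λ² - (trace)λ + (det) = 0
trace = 0 + 1 = 1, det = (0)(1) - (0)(3) = 0
λ² - (1)λ + (0) = 0
λ = (1 ± √((1)² - 4·(0))) / 2 = (1 ± √1) / 2
Solving: λ = 0, 1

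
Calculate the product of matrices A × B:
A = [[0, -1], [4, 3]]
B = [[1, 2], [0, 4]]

Matrix multiplication:
C[0][0] = 0×1 + -1×0 = 0
C[0][1] = 0×2 + -1×4 = -4
C[1][0] = 4×1 + 3×0 = 4
C[1][1] = 4×2 + 3×4 = 20
Result: [[0, -4], [4, 20]]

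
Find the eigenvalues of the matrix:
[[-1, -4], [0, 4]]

Characteristic equation: det(A - λI) = 0
λ² - (trace)λ + (det) = 0
trace = -1 + 4 = 3, det = (-1)(4) - (-4)(0) = -4
λ² - (3)λ + (-4) = 0
λ = (3 ± √((3)² - 4·(-4))) / 2 = (3 ± √25) / 2
Solving: λ = -1, 4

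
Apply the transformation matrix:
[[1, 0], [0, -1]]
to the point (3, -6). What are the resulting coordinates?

Matrix multiplication:
[[1, 0], [0, -1]] × [3, -6]ᵀ
= [(1)(3) + (0)(-6), (0)(3) + (-1)(-6)]ᵀ
= [3, 6]ᵀ
Result: (3, 6)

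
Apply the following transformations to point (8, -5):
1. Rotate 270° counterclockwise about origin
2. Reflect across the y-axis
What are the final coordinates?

Step 1: Rotate 270° → (-5, -8)
Step 2: Reflect across y-axis → (5, -8)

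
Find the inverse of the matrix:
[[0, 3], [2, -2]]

For [[a,b],[c,d]], inverse = (1/det)·[[d,-b],[-c,a]]
det = (0)(-2) - (3)(2) = 0 - 6 = -6
Inverse = (1/-6)·[[-2, -3], [-2, 0]]
= [[1/3, 1/2], [1/3, 0]]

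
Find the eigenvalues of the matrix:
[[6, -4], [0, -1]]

Characteristic equation: det(A - λI) = 0
λ² - (trace)λ + (det) = 0
trace = 6 + -1 = 5, det = (6)(-1) - (-4)(0) = -6
λ² - (5)λ + (-6) = 0
λ = (5 ± √((5)² - 4·(-6))) / 2 = (5 ± √49) / 2
Solving: λ = -1, 6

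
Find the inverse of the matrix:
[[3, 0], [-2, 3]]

For [[a,b],[c,d]], inverse = (1/det)·[[d,-b],[-c,a]]
det = (3)(3) - (0)(-2) = 9 - 0 = 9
Inverse = (1/9)·[[3, 0], [2, 3]]
= [[1/3, 0], [2/9, 1/3]]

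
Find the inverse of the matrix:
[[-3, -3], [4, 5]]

For [[a,b],[c,d]], inverse = (1/det)·[[d,-b],[-c,a]]
det = (-3)(5) - (-3)(4) = -15 - -12 = -3
Inverse = (1/-3)·[[5, 3], [-4, -3]]
= [[-5/3, -1], [4/3, 1]]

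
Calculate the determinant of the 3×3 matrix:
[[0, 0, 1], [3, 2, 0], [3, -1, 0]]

Expansion along first row:
det = 0·det([[2,0],[-1,0]]) - 0·det([[3,0],[3,0]]) + 1·det([[3,2],[3,-1]])
    = 0·(2·0 - 0·-1) - 0·(3·0 - 0·3) + 1·(3·-1 - 2·3)
    = 0·0 - 0·0 + 1·-9
    = 0 + 0 + -9 = -9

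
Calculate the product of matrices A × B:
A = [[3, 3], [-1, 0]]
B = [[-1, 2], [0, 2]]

Matrix multiplication:
C[0][0] = 3×-1 + 3×0 = -3
C[0][1] = 3×2 + 3×2 = 12
C[1][0] = -1×-1 + 0×0 = 1
C[1][1] = -1×2 + 0×2 = -2
Result: [[-3, 12], [1, -2]]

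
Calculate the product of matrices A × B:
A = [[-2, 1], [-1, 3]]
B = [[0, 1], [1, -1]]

Matrix multiplication:
C[0][0] = -2×0 + 1×1 = 1
C[0][1] = -2×1 + 1×-1 = -3
C[1][0] = -1×0 + 3×1 = 3
C[1][1] = -1×1 + 3×-1 = -4
Result: [[1, -3], [3, -4]]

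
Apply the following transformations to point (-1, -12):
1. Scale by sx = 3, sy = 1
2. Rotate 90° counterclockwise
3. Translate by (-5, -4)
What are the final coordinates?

Step 1: Scale → (-3, -12)
Step 2: Rotate 90° → (12, -3)
Step 3: Translate → (7, -7)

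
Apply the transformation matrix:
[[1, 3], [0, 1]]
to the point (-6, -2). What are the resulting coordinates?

Matrix multiplication:
[[1, 3], [0, 1]] × [-6, -2]ᵀ
= [(1)(-6) + (3)(-2), (0)(-6) + (1)(-2)]ᵀ
= [-12, -2]ᵀ
Result: (-12, -2)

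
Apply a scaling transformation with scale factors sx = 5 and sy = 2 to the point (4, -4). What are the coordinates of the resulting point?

Scaling matrix:
[[5, 0], [0, 2]]
Result: (4 × 5, -4 × 2) = (20, -8)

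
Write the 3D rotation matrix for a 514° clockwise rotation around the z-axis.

Rotation matrix for clockwise 514° around z-axis:
A clockwise rotation by 514° is a counterclockwise rotation by -514°.
cos(-514°) = -0.8988, sin(-514°) = -0.4384
Result: [[-0.8988, 0.4384, 0], [-0.4384, -0.8988, 0], [0, 0, 1]]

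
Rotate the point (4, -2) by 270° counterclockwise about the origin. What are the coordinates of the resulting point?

Rotation matrix for 270°: [[cos 270°, -sin 270°], [sin 270°, cos 270°]] = [[0, 1], [-1, 0]]
[[0, 1], [-1, 0]] × [4, -2]ᵀ = [-2, -4]ᵀ
Result: (-2, -4)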